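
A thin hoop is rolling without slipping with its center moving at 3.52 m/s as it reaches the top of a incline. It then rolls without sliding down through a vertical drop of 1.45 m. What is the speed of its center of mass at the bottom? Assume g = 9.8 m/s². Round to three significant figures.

v ≈ 5.16 m/s

With I = MR², the ratio k = I/(MR²) is 1.
The rolling condition ω = v/R makes the rotational term ½I(v/R)² = ½kMv², so KE_total = ½(1+k)Mv² = Mv².
Energy conservation: Mv₀² + Mgh = Mv², so v² = v₀² + 2gh/(1+k).
v = √(3.52² + 2×9.8×1.45/2) = √26.6 ≈ 5.16 m/s.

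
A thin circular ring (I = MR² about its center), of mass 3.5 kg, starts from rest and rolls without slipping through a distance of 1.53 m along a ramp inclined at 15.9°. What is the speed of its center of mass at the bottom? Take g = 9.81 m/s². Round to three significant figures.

v ≈ 2.03 m/s

Here I = MR², so the shape factor k = I/(MR²) = 1.
The rolling condition ω = v/R makes the rotational term ½I(v/R)² = ½kMv², so KE_total = ½(1+k)Mv² = Mv².
The vertical drop is h = L sinθ = 1.53 × sin15.9° = 0.4192 m.
Setting Mgh = Mv² gives v = √(2gh/(1+k)) = √(2·9.81·0.4192/2) ≈ 2.03 m/s.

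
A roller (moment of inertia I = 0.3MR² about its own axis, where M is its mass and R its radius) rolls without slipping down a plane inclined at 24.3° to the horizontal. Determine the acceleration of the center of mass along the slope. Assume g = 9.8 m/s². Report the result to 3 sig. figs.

For this body I = 0.3MR², i.e. k = I/(MR²) = 0.3.
Along the incline Mg sinθ − f = Ma, and torque about the center fR = Iα = kMR²(a/R) gives f = kMa.
Eliminating f: Mg sinθ = (1+k)Ma, so a = g sinθ/(1+k) = 9.8 × sin24.3° / 1.3 ≈ 3.10 m/s².

a ≈ 3.10 m/s²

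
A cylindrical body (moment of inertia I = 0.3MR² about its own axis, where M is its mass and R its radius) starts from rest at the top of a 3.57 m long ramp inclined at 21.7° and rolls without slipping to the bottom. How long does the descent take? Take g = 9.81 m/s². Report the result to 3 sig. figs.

t ≈ 1.60 s

Here I = 0.3MR², so the shape factor k = I/(MR²) = 0.3.
Along the incline Mg sinθ − f = Ma, and torque about the center fR = Iα = kMR²(a/R) gives f = kMa.
Hence a = g sinθ/(1+k) = 9.81×sin21.7°/1.3 = 2.79 m/s².
With constant a from rest, t = √(2L/a) = √(2·3.57/2.79) ≈ 1.60 s.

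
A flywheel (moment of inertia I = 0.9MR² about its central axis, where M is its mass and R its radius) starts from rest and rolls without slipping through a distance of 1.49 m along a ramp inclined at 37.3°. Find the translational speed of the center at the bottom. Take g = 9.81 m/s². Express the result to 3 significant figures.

For this body I = 0.9MR², i.e. k = I/(MR²) = 0.9.
Rolling without slipping gives ω = v/R, so the total kinetic energy is ½Mv² + ½Iω² = ½(1+k)Mv² = (19/20)Mv².
The vertical drop is h = L sinθ = 1.49 × sin37.3° = 0.9029 m.
Energy conservation: Mgh = (19/20)Mv², so v = √(2gh/(1+k)) = √(2 × 9.81 × 0.9029 / 1.9) ≈ 3.05 m/s.

v ≈ 3.05 m/s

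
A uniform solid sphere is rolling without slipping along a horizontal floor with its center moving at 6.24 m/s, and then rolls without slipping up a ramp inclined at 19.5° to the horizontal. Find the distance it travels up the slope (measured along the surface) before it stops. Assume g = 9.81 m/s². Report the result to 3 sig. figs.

Here I = (2/5)MR², so the shape factor k = I/(MR²) = 0.4.
Pure rolling means v = ωR; then KE = ½Mv² + ½I(v/R)² = ½(1+k)Mv² = (7/10)Mv².
Setting this equal to Mgh gives the vertical rise h = (1+k)v₀²/(2g) = 1.4×6.24²/(2×9.81) = 2.778 m.
Along the incline, d = h/sinθ = 2.778/sin19.5° ≈ 8.32 m.

d ≈ 8.32 m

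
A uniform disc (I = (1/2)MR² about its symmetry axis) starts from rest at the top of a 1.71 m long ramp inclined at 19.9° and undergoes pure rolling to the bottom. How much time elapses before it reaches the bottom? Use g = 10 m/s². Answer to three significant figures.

t ≈ 1.23 s

The moment of inertia is (1/2)MR², giving k ≡ I/(MR²) = 0.5.
Newton's second law down the slope: Mg sinθ − f = Ma. The torque equation fR = Iα (with α = a/R) gives f = kMa.
Hence a = g sinθ/(1+k) = 10×sin19.9°/1.5 = 2.269 m/s².
With constant a from rest, t = √(2L/a) = √(2·1.71/2.269) ≈ 1.23 s.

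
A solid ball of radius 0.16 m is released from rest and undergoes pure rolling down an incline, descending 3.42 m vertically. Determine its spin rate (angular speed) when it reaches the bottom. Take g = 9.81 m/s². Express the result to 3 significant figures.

ω ≈ 43.3 rad/s

Here I = (2/5)MR², so the shape factor k = I/(MR²) = 0.4.
Since it rolls without slipping, ω = v/R and KE = ½Mv² + ½Iω² = ½(1+k)Mv² = (7/10)Mv².
Energy conservation Mgh = ½(1+k)Mv² gives v = √(2gh/(1+k)) = √(2 × 9.81 × 3.42 / 1.4) = 6.923 m/s.
Then ω = v/R = 6.923 / 0.16 ≈ 43.3 rad/s.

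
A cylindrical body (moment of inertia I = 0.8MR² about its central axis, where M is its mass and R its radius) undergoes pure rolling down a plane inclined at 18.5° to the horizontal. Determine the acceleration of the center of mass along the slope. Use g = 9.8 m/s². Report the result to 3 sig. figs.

The moment of inertia is 0.8MR², giving k ≡ I/(MR²) = 0.8.
Along the incline Mg sinθ − f = Ma, and torque about the center fR = Iα = kMR²(a/R) gives f = kMa.
Eliminating f: Mg sinθ = (1+k)Ma, so a = g sinθ/(1+k) = 9.8 × sin18.5° / 1.8 ≈ 1.73 m/s².

a ≈ 1.73 m/s²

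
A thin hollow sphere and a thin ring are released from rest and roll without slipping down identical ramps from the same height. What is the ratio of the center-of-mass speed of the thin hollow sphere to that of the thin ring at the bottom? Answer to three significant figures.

Each satisfies Mgh = ½(1+k)Mv² with k = I/(MR²), so v ∝ 1/√(1+k).
For the thin hollow sphere k = 2/3; for the thin ring k = 1.
v₁/v₂ = √((1+k₂)/(1+k₁)) = √(2/1.667) ≈ 1.10.

v_ratio ≈ 1.10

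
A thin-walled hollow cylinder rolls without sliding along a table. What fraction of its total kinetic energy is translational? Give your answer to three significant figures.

fraction ≈ 0.500

Here I = MR², so the shape factor k = I/(MR²) = 1.
With ω = v/R, KE_trans = ½Mv² and KE_rot = ½Iω² = ½kMv², so KE_total = ½(1+k)Mv².
The translational fraction is therefore 1/(1+k) = 1/2 ≈ 0.500.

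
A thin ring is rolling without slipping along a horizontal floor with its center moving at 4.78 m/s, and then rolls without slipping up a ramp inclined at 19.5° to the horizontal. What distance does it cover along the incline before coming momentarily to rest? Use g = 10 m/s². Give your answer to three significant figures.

The moment of inertia is MR², giving k ≡ I/(MR²) = 1.
Since it rolls without slipping, ω = v/R and KE = ½Mv² + ½Iω² = ½(1+k)Mv² = Mv².
Setting this equal to Mgh gives the vertical rise h = (1+k)v₀²/(2g) = 2×4.78²/(2×10) = 2.285 m.
Along the incline, d = h/sinθ = 2.285/sin19.5° ≈ 6.84 m.

d ≈ 6.84 m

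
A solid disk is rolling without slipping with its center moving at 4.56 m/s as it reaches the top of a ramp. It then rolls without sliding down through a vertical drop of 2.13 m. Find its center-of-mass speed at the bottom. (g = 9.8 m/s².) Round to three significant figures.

v ≈ 6.97 m/s

With I = (1/2)MR², the ratio k = I/(MR²) is 0.5.
Pure rolling means v = ωR; then KE = ½Mv² + ½I(v/R)² = ½(1+k)Mv² = (3/4)Mv².
Energy conservation: (3/4)Mv₀² + Mgh = (3/4)Mv², so v² = v₀² + 2gh/(1+k).
v = √(4.56² + 2×9.8×2.13/1.5) = √48.63 ≈ 6.97 m/s.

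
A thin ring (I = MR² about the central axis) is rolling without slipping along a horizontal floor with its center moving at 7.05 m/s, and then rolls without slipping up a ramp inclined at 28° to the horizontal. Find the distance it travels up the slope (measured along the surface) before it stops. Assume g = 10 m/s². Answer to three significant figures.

Here I = MR², so the shape factor k = I/(MR²) = 1.
Rolling without slipping gives ω = v/R, so the total kinetic energy is ½Mv² + ½Iω² = ½(1+k)Mv² = Mv².
Setting this equal to Mgh gives the vertical rise h = (1+k)v₀²/(2g) = 2×7.05²/(2×10) = 4.97 m.
Along the incline, d = h/sinθ = 4.97/sin28° ≈ 10.6 m.

d ≈ 10.6 m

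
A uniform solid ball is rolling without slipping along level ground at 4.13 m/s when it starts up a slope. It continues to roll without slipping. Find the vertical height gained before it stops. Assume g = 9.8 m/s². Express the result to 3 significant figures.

With I = (2/5)MR², the ratio k = I/(MR²) is 0.4.
Pure rolling means v = ωR; then KE = ½Mv² + ½I(v/R)² = ½(1+k)Mv² = (7/10)Mv².
At the top the kinetic energy is zero, so (7/10)Mv₀² = Mgh.
Thus h = (1+k)v₀²/(2g) = 1.4 × 4.13² / (2 × 9.8) ≈ 1.22 m.

h ≈ 1.22 m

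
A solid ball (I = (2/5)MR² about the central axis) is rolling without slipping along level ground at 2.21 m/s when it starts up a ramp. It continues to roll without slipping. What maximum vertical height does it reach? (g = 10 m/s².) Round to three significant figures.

h ≈ 0.342 m

Here I = (2/5)MR², so the shape factor k = I/(MR²) = 0.4.
Rolling without slipping gives ω = v/R, so the total kinetic energy is ½Mv² + ½Iω² = ½(1+k)Mv² = (7/10)Mv².
At the top the kinetic energy is zero, so (7/10)Mv₀² = Mgh.
Thus h = (1+k)v₀²/(2g) = 1.4 × 2.21² / (2 × 10) ≈ 0.342 m.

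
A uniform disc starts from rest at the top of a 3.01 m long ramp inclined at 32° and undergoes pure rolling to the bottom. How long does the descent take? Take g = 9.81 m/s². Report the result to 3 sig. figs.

For this body I = (1/2)MR², i.e. k = I/(MR²) = 0.5.
Along the incline Mg sinθ − f = Ma, and torque about the center fR = Iα = kMR²(a/R) gives f = kMa.
Hence a = g sinθ/(1+k) = 9.81×sin32°/1.5 = 3.466 m/s².
Starting from rest, L = ½at², so t = √(2L/a) = √(2×3.01/3.466) ≈ 1.32 s.

t ≈ 1.32 s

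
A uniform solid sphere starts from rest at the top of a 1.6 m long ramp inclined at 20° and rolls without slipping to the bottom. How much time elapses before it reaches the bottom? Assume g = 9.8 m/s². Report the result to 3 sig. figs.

t ≈ 1.16 s

For this body I = (2/5)MR², i.e. k = I/(MR²) = 0.4.
Newton's second law down the slope: Mg sinθ − f = Ma. The torque equation fR = Iα (with α = a/R) gives f = kMa.
Hence a = g sinθ/(1+k) = 9.8×sin20°/1.4 = 2.394 m/s².
Starting from rest, L = ½at², so t = √(2L/a) = √(2×1.6/2.394) ≈ 1.16 s.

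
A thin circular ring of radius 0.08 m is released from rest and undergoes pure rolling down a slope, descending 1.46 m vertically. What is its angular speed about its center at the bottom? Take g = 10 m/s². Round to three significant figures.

ω ≈ 47.8 rad/s

For this body I = MR², i.e. k = I/(MR²) = 1.
The rolling condition ω = v/R makes the rotational term ½I(v/R)² = ½kMv², so KE_total = ½(1+k)Mv² = Mv².
Energy conservation Mgh = ½(1+k)Mv² gives v = √(2gh/(1+k)) = √(2 × 10 × 1.46 / 2) = 3.821 m/s.
Then ω = v/R = 3.821 / 0.08 ≈ 47.8 rad/s.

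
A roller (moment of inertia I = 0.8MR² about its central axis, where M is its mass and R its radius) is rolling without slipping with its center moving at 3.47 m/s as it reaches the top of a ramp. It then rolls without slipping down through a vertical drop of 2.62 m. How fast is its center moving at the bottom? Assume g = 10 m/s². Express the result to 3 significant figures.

v ≈ 6.41 m/s

With I = 0.8MR², the ratio k = I/(MR²) is 0.8.
Rolling without slipping gives ω = v/R, so the total kinetic energy is ½Mv² + ½Iω² = ½(1+k)Mv² = (9/10)Mv².
Conserving energy between top and bottom: (9/10)Mv² = (9/10)Mv₀² + Mgh, hence v² = v₀² + 2gh/(1+k).
v = √(3.47² + 2×10×2.62/1.8) = √41.15 ≈ 6.41 m/s.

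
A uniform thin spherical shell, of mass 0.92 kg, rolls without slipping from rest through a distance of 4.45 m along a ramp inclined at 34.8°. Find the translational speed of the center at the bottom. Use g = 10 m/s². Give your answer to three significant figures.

For this body I = (2/3)MR², i.e. k = I/(MR²) = 2/3.
The rolling condition ω = v/R makes the rotational term ½I(v/R)² = ½kMv², so KE_total = ½(1+k)Mv² = (5/6)Mv².
The vertical drop is h = L sinθ = 4.45 × sin34.8° = 2.54 m.
Energy conservation: Mgh = (5/6)Mv², so v = √(2gh/(1+k)) = √(2 × 10 × 2.54 / 1.667) ≈ 5.52 m/s.

v ≈ 5.52 m/s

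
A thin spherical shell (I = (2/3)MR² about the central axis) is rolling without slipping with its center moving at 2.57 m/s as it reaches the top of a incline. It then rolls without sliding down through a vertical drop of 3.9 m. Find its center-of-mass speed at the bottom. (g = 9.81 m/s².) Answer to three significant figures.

The moment of inertia is (2/3)MR², giving k ≡ I/(MR²) = 2/3.
Pure rolling means v = ωR; then KE = ½Mv² + ½I(v/R)² = ½(1+k)Mv² = (5/6)Mv².
Conserving energy between top and bottom: (5/6)Mv² = (5/6)Mv₀² + Mgh, hence v² = v₀² + 2gh/(1+k).
v = √(2.57² + 2×9.81×3.9/1.667) = √52.52 ≈ 7.25 m/s.

v ≈ 7.25 m/s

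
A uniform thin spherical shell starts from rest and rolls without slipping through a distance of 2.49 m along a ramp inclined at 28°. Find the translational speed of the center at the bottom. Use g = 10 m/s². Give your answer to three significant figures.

v ≈ 3.75 m/s

With I = (2/3)MR², the ratio k = I/(MR²) is 2/3.
Pure rolling means v = ωR; then KE = ½Mv² + ½I(v/R)² = ½(1+k)Mv² = (5/6)Mv².
The vertical drop is h = L sinθ = 2.49 × sin28° = 1.169 m.
Energy conservation: Mgh = (5/6)Mv², so v = √(2gh/(1+k)) = √(2 × 10 × 1.169 / 1.667) ≈ 3.75 m/s.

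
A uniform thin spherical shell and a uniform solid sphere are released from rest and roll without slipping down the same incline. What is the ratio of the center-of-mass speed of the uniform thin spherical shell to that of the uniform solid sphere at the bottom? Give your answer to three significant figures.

Each satisfies Mgh = ½(1+k)Mv² with k = I/(MR²), so v ∝ 1/√(1+k).
For the uniform thin spherical shell k = 2/3; for the uniform solid sphere k = 0.4.
v₁/v₂ = √((1+k₂)/(1+k₁)) = √(1.4/1.667) ≈ 0.917.

v_ratio ≈ 0.917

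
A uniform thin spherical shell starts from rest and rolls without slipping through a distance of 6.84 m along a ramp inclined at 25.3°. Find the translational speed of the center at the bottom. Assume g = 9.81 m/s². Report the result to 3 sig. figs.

v ≈ 5.87 m/s

With I = (2/3)MR², the ratio k = I/(MR²) is 2/3.
Rolling without slipping gives ω = v/R, so the total kinetic energy is ½Mv² + ½Iω² = ½(1+k)Mv² = (5/6)Mv².
The vertical drop is h = L sinθ = 6.84 × sin25.3° = 2.923 m.
Setting Mgh = (5/6)Mv² gives v = √(2gh/(1+k)) = √(2·9.81·2.923/1.667) ≈ 5.87 m/s.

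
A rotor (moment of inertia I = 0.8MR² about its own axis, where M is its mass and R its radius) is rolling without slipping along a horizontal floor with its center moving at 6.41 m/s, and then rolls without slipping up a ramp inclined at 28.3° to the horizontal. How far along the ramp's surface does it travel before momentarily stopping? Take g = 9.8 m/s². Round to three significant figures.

With I = 0.8MR², the ratio k = I/(MR²) is 0.8.
Rolling without slipping gives ω = v/R, so the total kinetic energy is ½Mv² + ½Iω² = ½(1+k)Mv² = (9/10)Mv².
Setting this equal to Mgh gives the vertical rise h = (1+k)v₀²/(2g) = 1.8×6.41²/(2×9.8) = 3.773 m.
The distance along the slope is d = h/sinθ = 3.773/sin28.3° ≈ 7.96 m.

d ≈ 7.96 m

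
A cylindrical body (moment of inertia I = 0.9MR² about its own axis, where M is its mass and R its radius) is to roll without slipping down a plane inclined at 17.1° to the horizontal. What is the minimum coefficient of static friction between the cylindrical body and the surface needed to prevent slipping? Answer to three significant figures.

μ_min ≈ 0.146

The moment of inertia is 0.9MR², giving k ≡ I/(MR²) = 0.9.
Translational: Mg sinθ − f = Ma. Rotational about the CM: fR = Iα = kMRa, so f = kMa.
These give a = g sinθ/(1+k) and the required friction f = kMg sinθ/(1+k).
The normal force is N = Mg cosθ, so μ_min = f/N = k tanθ/(1+k).
μ_min = 0.9 × tan17.1° / 1.9 ≈ 0.146.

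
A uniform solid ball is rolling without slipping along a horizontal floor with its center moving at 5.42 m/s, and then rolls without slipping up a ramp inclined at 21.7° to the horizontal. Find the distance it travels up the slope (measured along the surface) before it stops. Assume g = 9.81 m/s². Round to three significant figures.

d ≈ 5.67 m

The moment of inertia is (2/5)MR², giving k ≡ I/(MR²) = 0.4.
The rolling condition ω = v/R makes the rotational term ½I(v/R)² = ½kMv², so KE_total = ½(1+k)Mv² = (7/10)Mv².
Setting this equal to Mgh gives the vertical rise h = (1+k)v₀²/(2g) = 1.4×5.42²/(2×9.81) = 2.096 m.
Along the incline, d = h/sinθ = 2.096/sin21.7° ≈ 5.67 m.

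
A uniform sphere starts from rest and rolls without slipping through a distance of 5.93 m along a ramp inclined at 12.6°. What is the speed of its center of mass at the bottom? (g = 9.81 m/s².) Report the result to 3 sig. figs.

v ≈ 4.26 m/s

With I = (2/5)MR², the ratio k = I/(MR²) is 0.4.
Rolling without slipping gives ω = v/R, so the total kinetic energy is ½Mv² + ½Iω² = ½(1+k)Mv² = (7/10)Mv².
The vertical drop is h = L sinθ = 5.93 × sin12.6° = 1.294 m.
Setting Mgh = (7/10)Mv² gives v = √(2gh/(1+k)) = √(2·9.81·1.294/1.4) ≈ 4.26 m/s.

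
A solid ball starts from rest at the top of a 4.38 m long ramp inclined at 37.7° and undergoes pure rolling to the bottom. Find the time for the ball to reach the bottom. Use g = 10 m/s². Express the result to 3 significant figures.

t ≈ 1.42 s

With I = (2/5)MR², the ratio k = I/(MR²) is 0.4.
Newton's second law down the slope: Mg sinθ − f = Ma. The torque equation fR = Iα (with α = a/R) gives f = kMa.
Hence a = g sinθ/(1+k) = 10×sin37.7°/1.4 = 4.368 m/s².
With constant a from rest, t = √(2L/a) = √(2·4.38/4.368) ≈ 1.42 s.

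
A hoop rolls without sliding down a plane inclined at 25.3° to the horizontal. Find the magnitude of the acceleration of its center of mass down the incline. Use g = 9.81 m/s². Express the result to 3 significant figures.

a ≈ 2.10 m/s²

The moment of inertia is MR², giving k ≡ I/(MR²) = 1.
Translational: Mg sinθ − f = Ma. Rotational about the CM: fR = Iα = kMRa, so f = kMa.
Eliminating f: Mg sinθ = (1+k)Ma, so a = g sinθ/(1+k) = 9.81 × sin25.3° / 2 ≈ 2.10 m/s².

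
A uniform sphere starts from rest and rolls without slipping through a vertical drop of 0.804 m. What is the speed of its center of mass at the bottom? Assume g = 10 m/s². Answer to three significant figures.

v ≈ 3.39 m/s

The moment of inertia is (2/5)MR², giving k ≡ I/(MR²) = 0.4.
Since it rolls without slipping, ω = v/R and KE = ½Mv² + ½Iω² = ½(1+k)Mv² = (7/10)Mv².
Energy conservation: Mgh = (7/10)Mv², so v = √(2gh/(1+k)) = √(2 × 10 × 0.804 / 1.4) ≈ 3.39 m/s.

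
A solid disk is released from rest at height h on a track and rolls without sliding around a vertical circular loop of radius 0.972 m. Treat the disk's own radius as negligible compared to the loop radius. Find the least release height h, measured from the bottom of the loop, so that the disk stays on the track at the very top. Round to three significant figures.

With I = (1/2)MR², the ratio k = I/(MR²) is 0.5.
At the top of the loop, the minimum-contact condition is Mg = Mv_top²/r, so v_top² = gr.
With ω = v/R, the kinetic energy at speed v is ½(1+k)Mv² = (3/4)Mv².
Energy conservation from release (height h) to the top (height 2r): Mgh = Mg(2r) + (3/4)M·gr.
Thus h_min = 2r + (1+k)r/2 = r(2 + 1.5/2) = 0.972 × 2.75 ≈ 2.67 m.

h_min ≈ 2.67 m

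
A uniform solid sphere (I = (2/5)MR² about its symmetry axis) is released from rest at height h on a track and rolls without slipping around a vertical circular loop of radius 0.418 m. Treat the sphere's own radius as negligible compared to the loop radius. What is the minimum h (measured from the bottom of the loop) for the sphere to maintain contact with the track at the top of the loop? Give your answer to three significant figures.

h_min ≈ 1.13 m

For this body I = (2/5)MR², i.e. k = I/(MR²) = 0.4.
At the top, contact is just lost when gravity alone supplies the centripetal force: Mg = Mv_top²/r, i.e. v_top² = gr.
With ω = v/R, the kinetic energy at speed v is ½(1+k)Mv² = (7/10)Mv².
Energy conservation from release (height h) to the top (height 2r): Mgh = Mg(2r) + (7/10)M·gr.
Thus h_min = 2r + (1+k)r/2 = r(2 + 1.4/2) = 0.418 × 2.7 ≈ 1.13 m.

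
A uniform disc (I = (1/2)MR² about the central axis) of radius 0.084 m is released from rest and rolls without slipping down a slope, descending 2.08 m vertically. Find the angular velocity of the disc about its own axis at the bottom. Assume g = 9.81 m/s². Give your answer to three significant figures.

ω ≈ 62.1 rad/s

The moment of inertia is (1/2)MR², giving k ≡ I/(MR²) = 0.5.
Rolling without slipping gives ω = v/R, so the total kinetic energy is ½Mv² + ½Iω² = ½(1+k)Mv² = (3/4)Mv².
Energy conservation Mgh = ½(1+k)Mv² gives v = √(2gh/(1+k)) = √(2 × 9.81 × 2.08 / 1.5) = 5.216 m/s.
Then ω = v/R = 5.216 / 0.084 ≈ 62.1 rad/s.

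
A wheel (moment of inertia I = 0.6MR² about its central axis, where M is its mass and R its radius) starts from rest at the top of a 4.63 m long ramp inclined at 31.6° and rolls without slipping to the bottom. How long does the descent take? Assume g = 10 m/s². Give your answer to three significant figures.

t ≈ 1.68 s

Here I = 0.6MR², so the shape factor k = I/(MR²) = 0.6.
Translational: Mg sinθ − f = Ma. Rotational about the CM: fR = Iα = kMRa, so f = kMa.
Hence a = g sinθ/(1+k) = 10×sin31.6°/1.6 = 3.275 m/s².
Starting from rest, L = ½at², so t = √(2L/a) = √(2×4.63/3.275) ≈ 1.68 s.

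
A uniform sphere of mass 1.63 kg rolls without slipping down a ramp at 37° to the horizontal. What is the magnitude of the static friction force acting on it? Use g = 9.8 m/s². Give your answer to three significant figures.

With I = (2/5)MR², the ratio k = I/(MR²) is 0.4.
Translational: Mg sinθ − f = Ma. Rotational about the CM: fR = Iα = kMRa, so f = kMa.
Combining, a = g sinθ/(1+k) and f = kMa = kMg sinθ/(1+k).
f = 0.4 × 1.63 × 9.8 × sin37° / 1.4 ≈ 2.75 N.

f ≈ 2.75 N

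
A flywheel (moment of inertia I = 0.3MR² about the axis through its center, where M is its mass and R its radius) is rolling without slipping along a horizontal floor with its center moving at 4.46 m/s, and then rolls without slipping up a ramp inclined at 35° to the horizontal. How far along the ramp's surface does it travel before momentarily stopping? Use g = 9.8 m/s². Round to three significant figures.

For this body I = 0.3MR², i.e. k = I/(MR²) = 0.3.
Rolling without slipping gives ω = v/R, so the total kinetic energy is ½Mv² + ½Iω² = ½(1+k)Mv² = (13/20)Mv².
Setting this equal to Mgh gives the vertical rise h = (1+k)v₀²/(2g) = 1.3×4.46²/(2×9.8) = 1.319 m.
Along the incline, d = h/sinθ = 1.319/sin35° ≈ 2.30 m.

d ≈ 2.30 m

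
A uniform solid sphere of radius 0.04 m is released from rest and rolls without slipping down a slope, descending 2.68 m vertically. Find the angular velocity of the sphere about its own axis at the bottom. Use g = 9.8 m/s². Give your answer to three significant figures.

Here I = (2/5)MR², so the shape factor k = I/(MR²) = 0.4.
Rolling without slipping gives ω = v/R, so the total kinetic energy is ½Mv² + ½Iω² = ½(1+k)Mv² = (7/10)Mv².
Energy conservation Mgh = ½(1+k)Mv² gives v = √(2gh/(1+k)) = √(2 × 9.8 × 2.68 / 1.4) = 6.125 m/s.
The angular speed follows from ω = v/R = 6.125/0.04 ≈ 153 rad/s.

ω ≈ 153 rad/s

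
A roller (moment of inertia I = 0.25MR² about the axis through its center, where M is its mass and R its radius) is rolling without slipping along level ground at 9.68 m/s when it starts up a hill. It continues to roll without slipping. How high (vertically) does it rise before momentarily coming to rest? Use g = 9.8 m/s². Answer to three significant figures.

h ≈ 5.98 m

With I = 0.25MR², the ratio k = I/(MR²) is 0.25.
Pure rolling means v = ωR; then KE = ½Mv² + ½I(v/R)² = ½(1+k)Mv² = (5/8)Mv².
At the top the kinetic energy is zero, so (5/8)Mv₀² = Mgh.
Thus h = (1+k)v₀²/(2g) = 1.25 × 9.68² / (2 × 9.8) ≈ 5.98 m.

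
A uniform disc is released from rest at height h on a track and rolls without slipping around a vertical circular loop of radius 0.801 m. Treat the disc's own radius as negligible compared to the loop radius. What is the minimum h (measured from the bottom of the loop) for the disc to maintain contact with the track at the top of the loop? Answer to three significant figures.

Here I = (1/2)MR², so the shape factor k = I/(MR²) = 0.5.
At the top, contact is just lost when gravity alone supplies the centripetal force: Mg = Mv_top²/r, i.e. v_top² = gr.
With ω = v/R, the kinetic energy at speed v is ½(1+k)Mv² = (3/4)Mv².
Energy conservation from release (height h) to the top (height 2r): Mgh = Mg(2r) + (3/4)M·gr.
Thus h_min = 2r + (1+k)r/2 = r(2 + 1.5/2) = 0.801 × 2.75 ≈ 2.20 m.

h_min ≈ 2.20 m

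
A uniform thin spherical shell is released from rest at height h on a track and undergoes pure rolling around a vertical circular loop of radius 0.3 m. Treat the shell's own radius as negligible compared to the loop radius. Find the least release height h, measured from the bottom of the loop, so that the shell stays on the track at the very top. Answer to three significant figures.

h_min ≈ 0.850 m

With I = (2/3)MR², the ratio k = I/(MR²) is 2/3.
At the top of the loop, the minimum-contact condition is Mg = Mv_top²/r, so v_top² = gr.
With ω = v/R, the kinetic energy at speed v is ½(1+k)Mv² = (5/6)Mv².
Energy conservation from release (height h) to the top (height 2r): Mgh = Mg(2r) + (5/6)M·gr.
Thus h_min = 2r + (1+k)r/2 = r(2 + 1.667/2) = 0.3 × 2.833 ≈ 0.850 m.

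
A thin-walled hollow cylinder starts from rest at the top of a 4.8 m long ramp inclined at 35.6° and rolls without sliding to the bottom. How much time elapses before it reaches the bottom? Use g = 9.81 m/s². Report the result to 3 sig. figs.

With I = MR², the ratio k = I/(MR²) is 1.
Along the incline Mg sinθ − f = Ma, and torque about the center fR = Iα = kMR²(a/R) gives f = kMa.
Hence a = g sinθ/(1+k) = 9.81×sin35.6°/2 = 2.855 m/s².
Starting from rest, L = ½at², so t = √(2L/a) = √(2×4.8/2.855) ≈ 1.83 s.

t ≈ 1.83 s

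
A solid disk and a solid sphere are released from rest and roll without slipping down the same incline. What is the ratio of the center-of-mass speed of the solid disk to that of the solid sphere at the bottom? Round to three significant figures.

v_ratio ≈ 0.966

Each satisfies Mgh = ½(1+k)Mv² with k = I/(MR²), so v ∝ 1/√(1+k).
For the solid disk k = 0.5; for the solid sphere k = 0.4.
v₁/v₂ = √((1+k₂)/(1+k₁)) = √(1.4/1.5) ≈ 0.966.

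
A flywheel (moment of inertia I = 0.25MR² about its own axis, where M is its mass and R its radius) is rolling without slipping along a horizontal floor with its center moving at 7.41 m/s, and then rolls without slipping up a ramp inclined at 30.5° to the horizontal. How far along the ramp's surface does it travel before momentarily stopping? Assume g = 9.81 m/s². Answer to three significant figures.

d ≈ 6.89 m

Here I = 0.25MR², so the shape factor k = I/(MR²) = 0.25.
Pure rolling means v = ωR; then KE = ½Mv² + ½I(v/R)² = ½(1+k)Mv² = (5/8)Mv².
Setting this equal to Mgh gives the vertical rise h = (1+k)v₀²/(2g) = 1.25×7.41²/(2×9.81) = 3.498 m.
The distance along the slope is d = h/sinθ = 3.498/sin30.5° ≈ 6.89 m.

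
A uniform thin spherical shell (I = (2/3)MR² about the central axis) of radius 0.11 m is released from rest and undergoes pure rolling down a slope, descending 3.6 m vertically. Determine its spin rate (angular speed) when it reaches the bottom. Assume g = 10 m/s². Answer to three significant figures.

ω ≈ 59.8 rad/s

Here I = (2/3)MR², so the shape factor k = I/(MR²) = 2/3.
Since it rolls without slipping, ω = v/R and KE = ½Mv² + ½Iω² = ½(1+k)Mv² = (5/6)Mv².
Energy conservation Mgh = ½(1+k)Mv² gives v = √(2gh/(1+k)) = √(2 × 10 × 3.6 / 1.667) = 6.573 m/s.
The angular speed follows from ω = v/R = 6.573/0.11 ≈ 59.8 rad/s.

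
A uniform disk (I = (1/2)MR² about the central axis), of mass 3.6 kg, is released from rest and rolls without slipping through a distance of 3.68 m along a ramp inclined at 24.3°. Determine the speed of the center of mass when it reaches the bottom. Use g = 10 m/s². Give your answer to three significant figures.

The moment of inertia is (1/2)MR², giving k ≡ I/(MR²) = 0.5.
Since it rolls without slipping, ω = v/R and KE = ½Mv² + ½Iω² = ½(1+k)Mv² = (3/4)Mv².
The vertical drop is h = L sinθ = 3.68 × sin24.3° = 1.514 m.
Energy conservation: Mgh = (3/4)Mv², so v = √(2gh/(1+k)) = √(2 × 10 × 1.514 / 1.5) ≈ 4.49 m/s.

v ≈ 4.49 m/s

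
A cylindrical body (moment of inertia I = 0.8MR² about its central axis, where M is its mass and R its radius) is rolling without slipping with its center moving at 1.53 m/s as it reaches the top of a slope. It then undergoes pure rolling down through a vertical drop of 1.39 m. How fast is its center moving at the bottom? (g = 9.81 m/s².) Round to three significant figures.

v ≈ 4.18 m/s

With I = 0.8MR², the ratio k = I/(MR²) is 0.8.
The rolling condition ω = v/R makes the rotational term ½I(v/R)² = ½kMv², so KE_total = ½(1+k)Mv² = (9/10)Mv².
Conserving energy between top and bottom: (9/10)Mv² = (9/10)Mv₀² + Mgh, hence v² = v₀² + 2gh/(1+k).
v = √(1.53² + 2×9.81×1.39/1.8) = √17.49 ≈ 4.18 m/s.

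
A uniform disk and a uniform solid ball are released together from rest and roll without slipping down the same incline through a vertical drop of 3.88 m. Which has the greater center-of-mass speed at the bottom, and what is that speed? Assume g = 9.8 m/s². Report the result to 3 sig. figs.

For rolling without slipping, Mgh = ½(1+k)Mv² where k = I/(MR²), so v = √(2gh/(1+k)).
Uniform disk: k = 0.5, giving v = √(2×9.8×3.88/1.5) = 7.12 m/s.
Uniform solid ball: k = 0.4, giving v = √(2×9.8×3.88/1.4) = 7.37 m/s.
The smaller k wins: the uniform solid ball, at ≈ 7.37 m/s.

the uniform solid ball, at v ≈ 7.37 m/s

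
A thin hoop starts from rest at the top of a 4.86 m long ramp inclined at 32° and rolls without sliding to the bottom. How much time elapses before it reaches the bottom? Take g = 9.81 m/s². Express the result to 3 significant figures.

With I = MR², the ratio k = I/(MR²) is 1.
Along the incline Mg sinθ − f = Ma, and torque about the center fR = Iα = kMR²(a/R) gives f = kMa.
Hence a = g sinθ/(1+k) = 9.81×sin32°/2 = 2.599 m/s².
With constant a from rest, t = √(2L/a) = √(2·4.86/2.599) ≈ 1.93 s.

t ≈ 1.93 s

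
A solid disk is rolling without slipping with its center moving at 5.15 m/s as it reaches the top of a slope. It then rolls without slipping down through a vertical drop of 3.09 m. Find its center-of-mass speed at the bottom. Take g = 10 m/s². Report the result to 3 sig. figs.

v ≈ 8.23 m/s

For this body I = (1/2)MR², i.e. k = I/(MR²) = 0.5.
The rolling condition ω = v/R makes the rotational term ½I(v/R)² = ½kMv², so KE_total = ½(1+k)Mv² = (3/4)Mv².
Energy conservation: (3/4)Mv₀² + Mgh = (3/4)Mv², so v² = v₀² + 2gh/(1+k).
v = √(5.15² + 2×10×3.09/1.5) = √67.72 ≈ 8.23 m/s.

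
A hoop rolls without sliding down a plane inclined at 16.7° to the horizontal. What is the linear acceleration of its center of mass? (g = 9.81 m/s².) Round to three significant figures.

a ≈ 1.41 m/s²

For this body I = MR², i.e. k = I/(MR²) = 1.
Newton's second law down the slope: Mg sinθ − f = Ma. The torque equation fR = Iα (with α = a/R) gives f = kMa.
Eliminating f: Mg sinθ = (1+k)Ma, so a = g sinθ/(1+k) = 9.81 × sin16.7° / 2 ≈ 1.41 m/s².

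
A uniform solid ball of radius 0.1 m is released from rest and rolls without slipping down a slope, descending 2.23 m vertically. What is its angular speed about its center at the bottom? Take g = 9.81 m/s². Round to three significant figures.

Here I = (2/5)MR², so the shape factor k = I/(MR²) = 0.4.
Pure rolling means v = ωR; then KE = ½Mv² + ½I(v/R)² = ½(1+k)Mv² = (7/10)Mv².
Energy conservation Mgh = ½(1+k)Mv² gives v = √(2gh/(1+k)) = √(2 × 9.81 × 2.23 / 1.4) = 5.59 m/s.
Then ω = v/R = 5.59 / 0.1 ≈ 55.9 rad/s.

ω ≈ 55.9 rad/s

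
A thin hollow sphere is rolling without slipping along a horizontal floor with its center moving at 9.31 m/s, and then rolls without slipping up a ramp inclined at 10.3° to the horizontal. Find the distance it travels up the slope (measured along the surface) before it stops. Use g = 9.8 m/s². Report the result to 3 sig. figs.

d ≈ 41.2 m

For this body I = (2/3)MR², i.e. k = I/(MR²) = 2/3.
Since it rolls without slipping, ω = v/R and KE = ½Mv² + ½Iω² = ½(1+k)Mv² = (5/6)Mv².
Setting this equal to Mgh gives the vertical rise h = (1+k)v₀²/(2g) = 1.667×9.31²/(2×9.8) = 7.37 m.
Along the incline, d = h/sinθ = 7.37/sin10.3° ≈ 41.2 m.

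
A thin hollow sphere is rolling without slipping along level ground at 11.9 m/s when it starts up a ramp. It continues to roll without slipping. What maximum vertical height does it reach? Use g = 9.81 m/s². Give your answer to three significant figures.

h ≈ 12.0 m

For this body I = (2/3)MR², i.e. k = I/(MR²) = 2/3.
Since it rolls without slipping, ω = v/R and KE = ½Mv² + ½Iω² = ½(1+k)Mv² = (5/6)Mv².
All of this converts to potential energy at the highest point: (5/6)Mv₀² = Mgh.
Thus h = (1+k)v₀²/(2g) = 1.667 × 11.9² / (2 × 9.81) ≈ 12.0 m.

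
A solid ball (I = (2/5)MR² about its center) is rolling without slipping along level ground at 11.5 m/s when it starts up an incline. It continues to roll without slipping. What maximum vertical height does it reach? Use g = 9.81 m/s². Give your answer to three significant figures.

h ≈ 9.44 m

With I = (2/5)MR², the ratio k = I/(MR²) is 0.4.
Since it rolls without slipping, ω = v/R and KE = ½Mv² + ½Iω² = ½(1+k)Mv² = (7/10)Mv².
At the top the kinetic energy is zero, so (7/10)Mv₀² = Mgh.
Thus h = (1+k)v₀²/(2g) = 1.4 × 11.5² / (2 × 9.81) ≈ 9.44 m.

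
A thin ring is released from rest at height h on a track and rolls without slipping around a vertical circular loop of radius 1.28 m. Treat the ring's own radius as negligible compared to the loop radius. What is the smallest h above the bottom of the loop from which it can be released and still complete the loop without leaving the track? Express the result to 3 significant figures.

h_min ≈ 3.84 m

The moment of inertia is MR², giving k ≡ I/(MR²) = 1.
At the top of the loop, the minimum-contact condition is Mg = Mv_top²/r, so v_top² = gr.
With ω = v/R, the kinetic energy at speed v is ½(1+k)Mv² = Mv².
Energy conservation from release (height h) to the top (height 2r): Mgh = Mg(2r) + M·gr.
Thus h_min = 2r + (1+k)r/2 = r(2 + 2/2) = 1.28 × 3 ≈ 3.84 m.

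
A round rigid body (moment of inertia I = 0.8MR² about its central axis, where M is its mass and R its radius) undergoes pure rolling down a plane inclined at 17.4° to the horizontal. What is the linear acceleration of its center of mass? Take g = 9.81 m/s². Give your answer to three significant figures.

a ≈ 1.63 m/s²

For this body I = 0.8MR², i.e. k = I/(MR²) = 0.8.
Along the incline Mg sinθ − f = Ma, and torque about the center fR = Iα = kMR²(a/R) gives f = kMa.
Eliminating f: Mg sinθ = (1+k)Ma, so a = g sinθ/(1+k) = 9.81 × sin17.4° / 1.8 ≈ 1.63 m/s².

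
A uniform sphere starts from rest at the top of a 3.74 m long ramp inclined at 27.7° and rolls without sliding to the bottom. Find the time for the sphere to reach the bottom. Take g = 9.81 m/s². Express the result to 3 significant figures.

For this body I = (2/5)MR², i.e. k = I/(MR²) = 0.4.
Translational: Mg sinθ − f = Ma. Rotational about the CM: fR = Iα = kMRa, so f = kMa.
Hence a = g sinθ/(1+k) = 9.81×sin27.7°/1.4 = 3.257 m/s².
With constant a from rest, t = √(2L/a) = √(2·3.74/3.257) ≈ 1.52 s.

t ≈ 1.52 s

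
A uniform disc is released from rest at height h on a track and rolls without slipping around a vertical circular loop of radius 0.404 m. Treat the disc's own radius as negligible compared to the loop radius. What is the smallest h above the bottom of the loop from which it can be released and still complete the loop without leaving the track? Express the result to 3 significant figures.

h_min ≈ 1.11 m

For this body I = (1/2)MR², i.e. k = I/(MR²) = 0.5.
At the top, contact is just lost when gravity alone supplies the centripetal force: Mg = Mv_top²/r, i.e. v_top² = gr.
With ω = v/R, the kinetic energy at speed v is ½(1+k)Mv² = (3/4)Mv².
Energy conservation from release (height h) to the top (height 2r): Mgh = Mg(2r) + (3/4)M·gr.
Thus h_min = 2r + (1+k)r/2 = r(2 + 1.5/2) = 0.404 × 2.75 ≈ 1.11 m.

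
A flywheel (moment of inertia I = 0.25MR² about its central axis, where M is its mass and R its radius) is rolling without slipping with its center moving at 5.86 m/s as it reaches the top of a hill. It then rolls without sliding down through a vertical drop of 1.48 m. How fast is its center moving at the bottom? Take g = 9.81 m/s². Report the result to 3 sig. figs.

v ≈ 7.59 m/s

For this body I = 0.25MR², i.e. k = I/(MR²) = 0.25.
The rolling condition ω = v/R makes the rotational term ½I(v/R)² = ½kMv², so KE_total = ½(1+k)Mv² = (5/8)Mv².
Energy conservation: (5/8)Mv₀² + Mgh = (5/8)Mv², so v² = v₀² + 2gh/(1+k).
v = √(5.86² + 2×9.81×1.48/1.25) = √57.57 ≈ 7.59 m/s.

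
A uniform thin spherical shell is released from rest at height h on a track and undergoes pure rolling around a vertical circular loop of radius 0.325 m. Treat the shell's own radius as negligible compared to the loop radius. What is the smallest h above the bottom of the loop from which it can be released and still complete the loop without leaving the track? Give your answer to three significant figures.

h_min ≈ 0.921 m

For this body I = (2/3)MR², i.e. k = I/(MR²) = 2/3.
At the top, contact is just lost when gravity alone supplies the centripetal force: Mg = Mv_top²/r, i.e. v_top² = gr.
With ω = v/R, the kinetic energy at speed v is ½(1+k)Mv² = (5/6)Mv².
Energy conservation from release (height h) to the top (height 2r): Mgh = Mg(2r) + (5/6)M·gr.
Thus h_min = 2r + (1+k)r/2 = r(2 + 1.667/2) = 0.325 × 2.833 ≈ 0.921 m.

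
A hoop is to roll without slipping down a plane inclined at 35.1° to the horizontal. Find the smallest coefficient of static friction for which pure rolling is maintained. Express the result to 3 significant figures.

The moment of inertia is MR², giving k ≡ I/(MR²) = 1.
Along the incline Mg sinθ − f = Ma, and torque about the center fR = Iα = kMR²(a/R) gives f = kMa.
These give a = g sinθ/(1+k) and the required friction f = kMg sinθ/(1+k).
The normal force is N = Mg cosθ, so μ_min = f/N = k tanθ/(1+k).
μ_min = 1 × tan35.1° / 2 ≈ 0.351.

μ_min ≈ 0.351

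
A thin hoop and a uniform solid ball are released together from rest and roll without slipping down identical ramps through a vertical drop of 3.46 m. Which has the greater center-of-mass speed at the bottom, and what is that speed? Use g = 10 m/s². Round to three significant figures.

For rolling without slipping, Mgh = ½(1+k)Mv² where k = I/(MR²), so v = √(2gh/(1+k)).
Thin hoop: k = 1, giving v = √(2×10×3.46/2) = 5.882 m/s.
Uniform solid ball: k = 0.4, giving v = √(2×10×3.46/1.4) = 7.031 m/s.
The smaller k wins: the uniform solid ball, at ≈ 7.03 m/s.

the uniform solid ball, at v ≈ 7.03 m/s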